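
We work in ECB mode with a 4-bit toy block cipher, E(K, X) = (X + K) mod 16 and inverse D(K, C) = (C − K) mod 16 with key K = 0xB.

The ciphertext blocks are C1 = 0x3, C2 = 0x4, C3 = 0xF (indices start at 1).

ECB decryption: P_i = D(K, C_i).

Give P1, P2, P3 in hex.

P1: D(K, 0x3) = 0x8.
P2: D(K, 0x4) = 0x9.
P3: D(K, 0xF) = 0x4.

P1 = 0x8, P2 = 0x9, P3 = 0x4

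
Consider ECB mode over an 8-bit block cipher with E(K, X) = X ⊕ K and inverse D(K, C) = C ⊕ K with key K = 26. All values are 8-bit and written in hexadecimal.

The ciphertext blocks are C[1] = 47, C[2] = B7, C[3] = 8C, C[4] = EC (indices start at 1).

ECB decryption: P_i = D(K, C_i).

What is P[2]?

P[2]: D(K, B7) = 91.

P[2] = 91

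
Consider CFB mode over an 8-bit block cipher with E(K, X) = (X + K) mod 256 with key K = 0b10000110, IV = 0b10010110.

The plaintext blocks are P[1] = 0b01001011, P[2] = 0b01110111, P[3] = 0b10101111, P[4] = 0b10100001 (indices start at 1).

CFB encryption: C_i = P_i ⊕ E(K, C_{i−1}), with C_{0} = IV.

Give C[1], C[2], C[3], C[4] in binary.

C[1] = 0b01010111, C[2] = 0b10101010, C[3] = 0b10011111, C[4] = 0b10000100

C[1]: E(K, 0b10010110) = 0b00011100; 0b01001011 ⊕ 0b00011100 = 0b01010111.
C[2]: E(K, 0b01010111) = 0b11011101; 0b01110111 ⊕ 0b11011101 = 0b10101010.
C[3]: E(K, 0b10101010) = 0b00110000; 0b10101111 ⊕ 0b00110000 = 0b10011111.
C[4]: E(K, 0b10011111) = 0b00100101; 0b10100001 ⊕ 0b00100101 = 0b10000100.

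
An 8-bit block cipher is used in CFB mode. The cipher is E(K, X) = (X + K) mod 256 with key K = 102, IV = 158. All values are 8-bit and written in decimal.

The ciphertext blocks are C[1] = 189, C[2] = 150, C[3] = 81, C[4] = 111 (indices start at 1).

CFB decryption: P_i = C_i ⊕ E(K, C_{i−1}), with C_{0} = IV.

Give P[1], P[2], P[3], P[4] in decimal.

P[1] = 185, P[2] = 181, P[3] = 173, P[4] = 216

P[1]: E(K, 158) = 4; 189 ⊕ 4 = 185.
P[2]: E(K, 189) = 35; 150 ⊕ 35 = 181.
P[3]: E(K, 150) = 252; 81 ⊕ 252 = 173.
P[4]: E(K, 81) = 183; 111 ⊕ 183 = 216.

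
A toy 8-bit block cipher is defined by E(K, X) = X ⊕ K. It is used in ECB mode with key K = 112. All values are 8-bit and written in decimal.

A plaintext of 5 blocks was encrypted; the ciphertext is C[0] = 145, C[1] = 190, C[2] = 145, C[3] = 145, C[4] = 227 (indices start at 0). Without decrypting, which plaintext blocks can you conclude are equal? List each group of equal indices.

P[0] = P[2] = P[3]

ECB encrypts each block independently with the same key, so equal ciphertext blocks imply equal plaintext blocks.
C[0] = C[2] = C[3] = 145, so P[0] = P[2] = P[3].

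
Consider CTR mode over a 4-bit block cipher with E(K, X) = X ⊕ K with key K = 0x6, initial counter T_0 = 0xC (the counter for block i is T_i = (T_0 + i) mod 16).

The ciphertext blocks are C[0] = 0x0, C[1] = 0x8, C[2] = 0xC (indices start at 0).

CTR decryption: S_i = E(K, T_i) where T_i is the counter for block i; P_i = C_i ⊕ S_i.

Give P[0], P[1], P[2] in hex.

P[0] = 0xA, P[1] = 0x3, P[2] = 0x4

P[0]: T = 0xC, S = E(K, T) = 0xA; 0x0 ⊕ 0xA = 0xA.
P[1]: T = 0xD, S = E(K, T) = 0xB; 0x8 ⊕ 0xB = 0x3.
P[2]: T = 0xE, S = E(K, T) = 0x8; 0xC ⊕ 0x8 = 0x4.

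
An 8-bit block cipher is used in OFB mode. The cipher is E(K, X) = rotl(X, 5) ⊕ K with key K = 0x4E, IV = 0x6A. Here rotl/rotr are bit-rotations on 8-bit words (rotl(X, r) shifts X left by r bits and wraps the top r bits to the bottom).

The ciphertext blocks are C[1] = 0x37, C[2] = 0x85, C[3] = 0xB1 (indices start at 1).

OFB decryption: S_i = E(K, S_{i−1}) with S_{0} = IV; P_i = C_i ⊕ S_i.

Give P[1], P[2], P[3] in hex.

P[1]: S = E(K, 0x6A) = 0x03; 0x37 ⊕ 0x03 = 0x34.
P[2]: S = E(K, 0x03) = 0x2E; 0x85 ⊕ 0x2E = 0xAB.
P[3]: S = E(K, 0x2E) = 0x8B; 0xB1 ⊕ 0x8B = 0x3A.

P[1] = 0x34, P[2] = 0xAB, P[3] = 0x3A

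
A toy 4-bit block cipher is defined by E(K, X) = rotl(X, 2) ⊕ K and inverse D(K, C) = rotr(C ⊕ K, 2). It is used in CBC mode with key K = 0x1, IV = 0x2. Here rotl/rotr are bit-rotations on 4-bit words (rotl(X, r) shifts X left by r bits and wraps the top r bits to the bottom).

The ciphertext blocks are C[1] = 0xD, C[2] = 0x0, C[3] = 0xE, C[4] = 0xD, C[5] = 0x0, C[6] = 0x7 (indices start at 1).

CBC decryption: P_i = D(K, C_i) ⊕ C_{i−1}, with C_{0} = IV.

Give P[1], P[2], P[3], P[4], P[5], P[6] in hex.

P[1]: D(K, 0xD) = 0x3; 0x3 ⊕ 0x2 = 0x1.
P[2]: D(K, 0x0) = 0x4; 0x4 ⊕ 0xD = 0x9.
P[3]: D(K, 0xE) = 0xF; 0xF ⊕ 0x0 = 0xF.
P[4]: D(K, 0xD) = 0x3; 0x3 ⊕ 0xE = 0xD.
P[5]: D(K, 0x0) = 0x4; 0x4 ⊕ 0xD = 0x9.
P[6]: D(K, 0x7) = 0x9; 0x9 ⊕ 0x0 = 0x9.

P[1] = 0x1, P[2] = 0x9, P[3] = 0xF, P[4] = 0xD, P[5] = 0x9, P[6] = 0x9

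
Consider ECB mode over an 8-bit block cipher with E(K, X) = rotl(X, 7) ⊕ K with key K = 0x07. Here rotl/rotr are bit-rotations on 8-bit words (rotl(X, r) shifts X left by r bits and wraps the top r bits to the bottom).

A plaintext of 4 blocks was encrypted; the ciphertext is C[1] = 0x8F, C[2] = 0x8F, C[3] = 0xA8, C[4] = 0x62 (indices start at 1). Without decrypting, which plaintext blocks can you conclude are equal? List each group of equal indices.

P[1] = P[2]

ECB encrypts each block independently with the same key, so equal ciphertext blocks imply equal plaintext blocks.
C[1] = C[2] = 0x8F, so P[1] = P[2].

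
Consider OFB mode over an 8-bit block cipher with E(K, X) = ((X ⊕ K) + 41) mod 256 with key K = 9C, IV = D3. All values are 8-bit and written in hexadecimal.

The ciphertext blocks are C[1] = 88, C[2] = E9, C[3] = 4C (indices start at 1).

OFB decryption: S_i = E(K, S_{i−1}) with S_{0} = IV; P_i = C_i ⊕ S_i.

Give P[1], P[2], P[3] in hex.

P[1]: S = E(K, D3) = 90; 88 ⊕ 90 = 18.
P[2]: S = E(K, 90) = 4D; E9 ⊕ 4D = A4.
P[3]: S = E(K, 4D) = 12; 4C ⊕ 12 = 5E.

P[1] = 18, P[2] = A4, P[3] = 5E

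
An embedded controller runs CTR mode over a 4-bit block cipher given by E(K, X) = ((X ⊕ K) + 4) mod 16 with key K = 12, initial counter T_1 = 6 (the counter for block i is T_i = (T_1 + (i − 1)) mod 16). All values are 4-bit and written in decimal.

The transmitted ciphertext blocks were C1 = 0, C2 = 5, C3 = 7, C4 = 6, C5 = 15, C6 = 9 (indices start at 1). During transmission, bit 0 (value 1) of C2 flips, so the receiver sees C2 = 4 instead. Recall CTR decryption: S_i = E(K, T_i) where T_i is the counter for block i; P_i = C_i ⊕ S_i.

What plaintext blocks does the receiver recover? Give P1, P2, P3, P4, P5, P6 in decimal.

Only C2 changed, to 4. In CTR, a change in C_i flips the same bit in P_i only; the keystream is unaffected. Decrypting the received ciphertext:
P1: T = 6, S = E(K, T) = 14; 0 ⊕ 14 = 14.
P2: T = 7, S = E(K, T) = 15; 4 ⊕ 15 = 11.
P3: T = 8, S = E(K, T) = 8; 7 ⊕ 8 = 15.
P4: T = 9, S = E(K, T) = 9; 6 ⊕ 9 = 15.
P5: T = 10, S = E(K, T) = 10; 15 ⊕ 10 = 5.
P6: T = 11, S = E(K, T) = 11; 9 ⊕ 11 = 2.
Blocks that differ from the original plaintext: P2.

P1 = 14, P2 = 11, P3 = 15, P4 = 15, P5 = 5, P6 = 2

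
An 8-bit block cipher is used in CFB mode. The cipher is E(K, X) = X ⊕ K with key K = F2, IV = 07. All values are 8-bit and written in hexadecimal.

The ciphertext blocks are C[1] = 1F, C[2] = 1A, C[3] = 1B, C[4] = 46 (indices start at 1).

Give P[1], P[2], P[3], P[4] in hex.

CFB decryption: P_i = C_i ⊕ E(K, C_{i−1}), with C_{0} = IV.
P[1]: E(K, 07) = F5; 1F ⊕ F5 = EA.
P[2]: E(K, 1F) = ED; 1A ⊕ ED = F7.
P[3]: E(K, 1A) = E8; 1B ⊕ E8 = F3.
P[4]: E(K, 1B) = E9; 46 ⊕ E9 = AF.

P[1] = EA, P[2] = F7, P[3] = F3, P[4] = AF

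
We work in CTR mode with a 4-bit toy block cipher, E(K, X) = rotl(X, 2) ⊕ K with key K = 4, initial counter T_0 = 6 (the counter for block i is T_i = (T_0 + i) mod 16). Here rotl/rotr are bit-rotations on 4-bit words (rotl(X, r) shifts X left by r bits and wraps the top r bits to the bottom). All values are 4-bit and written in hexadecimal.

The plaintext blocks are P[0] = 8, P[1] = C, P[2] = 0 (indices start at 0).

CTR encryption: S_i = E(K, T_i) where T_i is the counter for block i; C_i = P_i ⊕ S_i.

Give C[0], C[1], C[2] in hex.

C[0] = 5, C[1] = 5, C[2] = 6

C[0]: T = 6, S = E(K, T) = D; 8 ⊕ D = 5.
C[1]: T = 7, S = E(K, T) = 9; C ⊕ 9 = 5.
C[2]: T = 8, S = E(K, T) = 6; 0 ⊕ 6 = 6.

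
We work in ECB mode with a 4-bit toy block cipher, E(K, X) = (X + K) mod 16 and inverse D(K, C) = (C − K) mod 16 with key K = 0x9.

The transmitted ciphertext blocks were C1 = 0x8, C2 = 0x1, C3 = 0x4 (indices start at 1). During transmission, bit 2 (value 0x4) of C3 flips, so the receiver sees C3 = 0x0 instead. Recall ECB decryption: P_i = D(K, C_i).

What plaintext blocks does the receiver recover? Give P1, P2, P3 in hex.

P1 = 0xF, P2 = 0x8, P3 = 0x7

Only C3 changed, to 0x0. In ECB, a change in C_i affects only P_i. Decrypting the received ciphertext:
P1: D(K, 0x8) = 0xF.
P2: D(K, 0x1) = 0x8.
P3: D(K, 0x0) = 0x7.
Blocks that differ from the original plaintext: P3.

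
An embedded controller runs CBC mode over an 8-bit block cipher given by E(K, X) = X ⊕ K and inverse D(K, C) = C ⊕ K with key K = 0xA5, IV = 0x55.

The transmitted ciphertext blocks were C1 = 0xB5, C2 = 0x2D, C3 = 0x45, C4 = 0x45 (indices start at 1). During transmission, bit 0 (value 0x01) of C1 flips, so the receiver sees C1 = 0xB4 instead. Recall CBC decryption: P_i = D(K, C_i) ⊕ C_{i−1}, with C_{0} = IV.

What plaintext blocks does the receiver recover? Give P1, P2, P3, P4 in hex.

P1 = 0x44, P2 = 0x3C, P3 = 0xCD, P4 = 0xA5

Only C1 changed, to 0xB4. In CBC, a change in C_i garbles P_i and flips the same bit in P_{i+1}. Decrypting the received ciphertext:
P1: D(K, 0xB4) = 0x11; 0x11 ⊕ 0x55 = 0x44.
P2: D(K, 0x2D) = 0x88; 0x88 ⊕ 0xB4 = 0x3C.
P3: D(K, 0x45) = 0xE0; 0xE0 ⊕ 0x2D = 0xCD.
P4: D(K, 0x45) = 0xE0; 0xE0 ⊕ 0x45 = 0xA5.
Blocks that differ from the original plaintext: P1, P2.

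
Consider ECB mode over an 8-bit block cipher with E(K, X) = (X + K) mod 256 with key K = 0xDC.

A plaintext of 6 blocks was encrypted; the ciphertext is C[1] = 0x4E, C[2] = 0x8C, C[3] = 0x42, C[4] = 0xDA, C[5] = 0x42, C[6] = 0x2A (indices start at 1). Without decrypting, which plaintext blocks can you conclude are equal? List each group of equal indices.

P[3] = P[5]

ECB encrypts each block independently with the same key, so equal ciphertext blocks imply equal plaintext blocks.
C[3] = C[5] = 0x42, so P[3] = P[5].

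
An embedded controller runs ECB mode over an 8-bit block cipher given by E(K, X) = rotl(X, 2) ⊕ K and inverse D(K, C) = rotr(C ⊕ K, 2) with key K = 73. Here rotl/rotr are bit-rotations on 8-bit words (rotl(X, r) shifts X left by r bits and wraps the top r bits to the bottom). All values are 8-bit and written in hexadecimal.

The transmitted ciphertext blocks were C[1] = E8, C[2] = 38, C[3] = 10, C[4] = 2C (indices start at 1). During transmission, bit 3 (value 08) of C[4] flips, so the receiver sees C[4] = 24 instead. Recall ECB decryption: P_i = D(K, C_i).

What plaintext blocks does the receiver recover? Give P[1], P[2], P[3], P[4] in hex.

Only C[4] changed, to 24. In ECB, a change in C_i affects only P_i. Decrypting the received ciphertext:
P[1]: D(K, E8) = E6.
P[2]: D(K, 38) = D2.
P[3]: D(K, 10) = D8.
P[4]: D(K, 24) = D5.
Blocks that differ from the original plaintext: P[4].

P[1] = E6, P[2] = D2, P[3] = D8, P[4] = D5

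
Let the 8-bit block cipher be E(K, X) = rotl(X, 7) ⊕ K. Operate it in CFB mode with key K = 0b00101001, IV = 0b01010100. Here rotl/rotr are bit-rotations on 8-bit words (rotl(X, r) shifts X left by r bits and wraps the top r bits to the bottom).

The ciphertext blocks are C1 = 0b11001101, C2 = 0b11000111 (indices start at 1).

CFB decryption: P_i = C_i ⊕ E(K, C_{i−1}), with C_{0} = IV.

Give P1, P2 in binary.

P1: E(K, 0b01010100) = 0b00000011; 0b11001101 ⊕ 0b00000011 = 0b11001110.
P2: E(K, 0b11001101) = 0b11001111; 0b11000111 ⊕ 0b11001111 = 0b00001000.

P1 = 0b11001110, P2 = 0b00001000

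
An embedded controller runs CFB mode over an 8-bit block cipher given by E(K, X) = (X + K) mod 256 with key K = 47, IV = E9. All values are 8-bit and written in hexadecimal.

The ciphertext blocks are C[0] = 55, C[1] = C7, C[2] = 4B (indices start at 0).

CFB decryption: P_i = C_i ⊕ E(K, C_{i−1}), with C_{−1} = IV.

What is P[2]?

P[2] = 45

P[2]: E(K, C7) = 0E; 4B ⊕ 0E = 45.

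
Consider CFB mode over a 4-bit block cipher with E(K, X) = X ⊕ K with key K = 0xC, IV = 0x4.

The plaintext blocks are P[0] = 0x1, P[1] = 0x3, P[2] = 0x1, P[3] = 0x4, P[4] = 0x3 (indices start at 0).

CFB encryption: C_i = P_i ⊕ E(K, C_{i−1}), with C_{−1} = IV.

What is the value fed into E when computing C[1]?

C[0]: E(K, 0x4) = 0x8; 0x1 ⊕ 0x8 = 0x9.
C[1]: E(K, 0x9) = 0x5; 0x3 ⊕ 0x5 = 0x6.
So the input to E for block [1] is 0x9.

0x9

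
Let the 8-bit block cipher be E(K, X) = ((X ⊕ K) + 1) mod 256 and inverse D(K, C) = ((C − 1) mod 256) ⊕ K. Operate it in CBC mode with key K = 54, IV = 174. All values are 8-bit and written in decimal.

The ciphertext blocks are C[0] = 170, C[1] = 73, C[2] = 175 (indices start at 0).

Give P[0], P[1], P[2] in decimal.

P[0] = 49, P[1] = 212, P[2] = 209

CBC decryption: P_i = D(K, C_i) ⊕ C_{i−1}, with C_{−1} = IV.
P[0]: D(K, 170) = 159; 159 ⊕ 174 = 49.
P[1]: D(K, 73) = 126; 126 ⊕ 170 = 212.
P[2]: D(K, 175) = 152; 152 ⊕ 73 = 209.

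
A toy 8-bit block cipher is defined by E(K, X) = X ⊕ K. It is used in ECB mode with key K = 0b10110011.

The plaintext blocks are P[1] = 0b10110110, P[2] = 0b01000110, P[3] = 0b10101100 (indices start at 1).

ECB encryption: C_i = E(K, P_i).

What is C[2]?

C[2]: E(K, 0b01000110) = 0b11110101.

C[2] = 0b11110101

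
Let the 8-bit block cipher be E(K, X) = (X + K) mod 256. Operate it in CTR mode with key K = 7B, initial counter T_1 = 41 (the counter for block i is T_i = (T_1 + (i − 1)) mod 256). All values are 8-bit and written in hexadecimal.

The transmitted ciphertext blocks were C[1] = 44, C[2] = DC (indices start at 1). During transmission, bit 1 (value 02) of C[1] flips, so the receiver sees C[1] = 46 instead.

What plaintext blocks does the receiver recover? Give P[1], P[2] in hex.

CTR decryption: S_i = E(K, T_i) where T_i is the counter for block i; P_i = C_i ⊕ S_i.
Only C[1] changed, to 46. In CTR, a change in C_i flips the same bit in P_i only; the keystream is unaffected. Decrypting the received ciphertext:
P[1]: T = 41, S = E(K, T) = BC; 46 ⊕ BC = FA.
P[2]: T = 42, S = E(K, T) = BD; DC ⊕ BD = 61.
Blocks that differ from the original plaintext: P[1].

P[1] = FA, P[2] = 61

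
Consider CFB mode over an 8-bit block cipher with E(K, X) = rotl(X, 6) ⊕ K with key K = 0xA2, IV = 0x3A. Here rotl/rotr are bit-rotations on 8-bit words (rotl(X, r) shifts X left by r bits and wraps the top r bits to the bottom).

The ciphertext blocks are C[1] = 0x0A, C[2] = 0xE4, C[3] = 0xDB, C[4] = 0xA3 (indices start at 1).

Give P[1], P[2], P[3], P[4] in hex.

P[1] = 0x26, P[2] = 0xC4, P[3] = 0x40, P[4] = 0xF7

CFB decryption: P_i = C_i ⊕ E(K, C_{i−1}), with C_{0} = IV.
P[1]: E(K, 0x3A) = 0x2C; 0x0A ⊕ 0x2C = 0x26.
P[2]: E(K, 0x0A) = 0x20; 0xE4 ⊕ 0x20 = 0xC4.
P[3]: E(K, 0xE4) = 0x9B; 0xDB ⊕ 0x9B = 0x40.
P[4]: E(K, 0xDB) = 0x54; 0xA3 ⊕ 0x54 = 0xF7.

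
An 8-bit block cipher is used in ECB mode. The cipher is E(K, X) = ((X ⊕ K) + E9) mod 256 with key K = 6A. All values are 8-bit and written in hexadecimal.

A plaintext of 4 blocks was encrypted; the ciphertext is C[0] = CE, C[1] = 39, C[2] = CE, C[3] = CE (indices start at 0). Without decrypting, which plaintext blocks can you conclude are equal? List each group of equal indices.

ECB encrypts each block independently with the same key, so equal ciphertext blocks imply equal plaintext blocks.
C[0] = C[2] = C[3] = CE, so P[0] = P[2] = P[3].

P[0] = P[2] = P[3]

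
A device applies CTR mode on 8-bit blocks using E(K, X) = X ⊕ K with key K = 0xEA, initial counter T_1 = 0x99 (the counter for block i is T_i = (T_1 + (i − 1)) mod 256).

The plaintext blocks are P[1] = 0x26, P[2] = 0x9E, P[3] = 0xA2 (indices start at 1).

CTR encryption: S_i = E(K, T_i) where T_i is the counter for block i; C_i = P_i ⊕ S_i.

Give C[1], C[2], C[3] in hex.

C[1] = 0x55, C[2] = 0xEE, C[3] = 0xD3

C[1]: T = 0x99, S = E(K, T) = 0x73; 0x26 ⊕ 0x73 = 0x55.
C[2]: T = 0x9A, S = E(K, T) = 0x70; 0x9E ⊕ 0x70 = 0xEE.
C[3]: T = 0x9B, S = E(K, T) = 0x71; 0xA2 ⊕ 0x71 = 0xD3.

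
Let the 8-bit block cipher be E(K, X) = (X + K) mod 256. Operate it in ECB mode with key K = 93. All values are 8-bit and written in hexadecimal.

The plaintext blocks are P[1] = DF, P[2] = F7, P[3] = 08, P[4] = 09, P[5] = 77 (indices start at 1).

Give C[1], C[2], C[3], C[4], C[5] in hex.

C[1] = 72, C[2] = 8A, C[3] = 9B, C[4] = 9C, C[5] = 0A

ECB encryption: C_i = E(K, P_i).
C[1]: E(K, DF) = 72.
C[2]: E(K, F7) = 8A.
C[3]: E(K, 08) = 9B.
C[4]: E(K, 09) = 9C.
C[5]: E(K, 77) = 0A.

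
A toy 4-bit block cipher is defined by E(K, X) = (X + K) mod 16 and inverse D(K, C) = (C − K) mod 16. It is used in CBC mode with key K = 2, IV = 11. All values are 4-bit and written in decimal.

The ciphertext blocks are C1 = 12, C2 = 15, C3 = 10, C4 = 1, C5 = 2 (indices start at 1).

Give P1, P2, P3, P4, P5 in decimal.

CBC decryption: P_i = D(K, C_i) ⊕ C_{i−1}, with C_{0} = IV.
P1: D(K, 12) = 10; 10 ⊕ 11 = 1.
P2: D(K, 15) = 13; 13 ⊕ 12 = 1.
P3: D(K, 10) = 8; 8 ⊕ 15 = 7.
P4: D(K, 1) = 15; 15 ⊕ 10 = 5.
P5: D(K, 2) = 0; 0 ⊕ 1 = 1.

P1 = 1, P2 = 1, P3 = 7, P4 = 5, P5 = 1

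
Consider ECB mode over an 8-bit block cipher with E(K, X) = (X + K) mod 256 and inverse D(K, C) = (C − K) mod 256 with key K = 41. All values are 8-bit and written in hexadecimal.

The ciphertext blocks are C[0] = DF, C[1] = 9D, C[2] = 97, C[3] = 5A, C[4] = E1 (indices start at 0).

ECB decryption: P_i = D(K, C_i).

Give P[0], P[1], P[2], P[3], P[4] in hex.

P[0] = 9E, P[1] = 5C, P[2] = 56, P[3] = 19, P[4] = A0

P[0]: D(K, DF) = 9E.
P[1]: D(K, 9D) = 5C.
P[2]: D(K, 97) = 56.
P[3]: D(K, 5A) = 19.
P[4]: D(K, E1) = A0.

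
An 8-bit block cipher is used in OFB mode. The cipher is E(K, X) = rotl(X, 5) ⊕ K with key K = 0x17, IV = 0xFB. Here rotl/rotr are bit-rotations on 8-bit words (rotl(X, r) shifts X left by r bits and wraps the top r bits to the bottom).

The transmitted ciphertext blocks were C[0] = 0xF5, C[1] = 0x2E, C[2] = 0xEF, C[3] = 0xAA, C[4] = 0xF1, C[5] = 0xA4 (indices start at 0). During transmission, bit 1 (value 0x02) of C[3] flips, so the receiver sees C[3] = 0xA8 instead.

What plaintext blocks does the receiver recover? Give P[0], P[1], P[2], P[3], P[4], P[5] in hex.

P[0] = 0x9D, P[1] = 0x34, P[2] = 0xBB, P[3] = 0x35, P[4] = 0x55, P[5] = 0x27

OFB decryption: S_i = E(K, S_{i−1}) with S_{−1} = IV; P_i = C_i ⊕ S_i.
Only C[3] changed, to 0xA8. In OFB, a change in C_i flips the same bit in P_i only; the keystream is unaffected. Decrypting the received ciphertext:
P[0]: S = E(K, 0xFB) = 0x68; 0xF5 ⊕ 0x68 = 0x9D.
P[1]: S = E(K, 0x68) = 0x1A; 0x2E ⊕ 0x1A = 0x34.
P[2]: S = E(K, 0x1A) = 0x54; 0xEF ⊕ 0x54 = 0xBB.
P[3]: S = E(K, 0x54) = 0x9D; 0xA8 ⊕ 0x9D = 0x35.
P[4]: S = E(K, 0x9D) = 0xA4; 0xF1 ⊕ 0xA4 = 0x55.
P[5]: S = E(K, 0xA4) = 0x83; 0xA4 ⊕ 0x83 = 0x27.
Blocks that differ from the original plaintext: P[3].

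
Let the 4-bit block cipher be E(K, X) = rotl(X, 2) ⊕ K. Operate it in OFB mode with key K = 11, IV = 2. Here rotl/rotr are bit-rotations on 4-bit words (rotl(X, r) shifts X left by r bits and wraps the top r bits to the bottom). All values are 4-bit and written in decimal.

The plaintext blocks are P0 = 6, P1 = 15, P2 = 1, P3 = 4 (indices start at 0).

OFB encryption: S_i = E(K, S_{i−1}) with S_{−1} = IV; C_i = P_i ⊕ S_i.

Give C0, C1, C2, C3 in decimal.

C0 = 5, C1 = 8, C2 = 7, C3 = 6

C0: S = E(K, 2) = 3; 6 ⊕ 3 = 5.
C1: S = E(K, 3) = 7; 15 ⊕ 7 = 8.
C2: S = E(K, 7) = 6; 1 ⊕ 6 = 7.
C3: S = E(K, 6) = 2; 4 ⊕ 2 = 6.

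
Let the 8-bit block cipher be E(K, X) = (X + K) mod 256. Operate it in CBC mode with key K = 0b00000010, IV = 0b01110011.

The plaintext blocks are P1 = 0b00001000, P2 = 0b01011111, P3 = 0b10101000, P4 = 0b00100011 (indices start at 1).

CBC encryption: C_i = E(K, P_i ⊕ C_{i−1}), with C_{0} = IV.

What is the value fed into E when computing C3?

0b10001100

C1: P1 ⊕ 0b01110011 = 0b01111011; E(K, 0b01111011) = 0b01111101.
C2: P2 ⊕ 0b01111101 = 0b00100010; E(K, 0b00100010) = 0b00100100.
C3: P3 ⊕ 0b00100100 = 0b10001100; E(K, 0b10001100) = 0b10001110.
So the input to E for block 3 is 0b10001100.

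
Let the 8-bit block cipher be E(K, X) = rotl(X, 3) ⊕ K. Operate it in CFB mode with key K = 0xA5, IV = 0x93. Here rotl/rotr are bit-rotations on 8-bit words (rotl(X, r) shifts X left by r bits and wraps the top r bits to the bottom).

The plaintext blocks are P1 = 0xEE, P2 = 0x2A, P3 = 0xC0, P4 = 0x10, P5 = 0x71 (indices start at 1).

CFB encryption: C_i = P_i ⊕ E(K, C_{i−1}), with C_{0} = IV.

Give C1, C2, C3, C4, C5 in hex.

C1 = 0xD7, C2 = 0x31, C3 = 0xEC, C4 = 0xD2, C5 = 0x42

C1: E(K, 0x93) = 0x39; 0xEE ⊕ 0x39 = 0xD7.
C2: E(K, 0xD7) = 0x1B; 0x2A ⊕ 0x1B = 0x31.
C3: E(K, 0x31) = 0x2C; 0xC0 ⊕ 0x2C = 0xEC.
C4: E(K, 0xEC) = 0xC2; 0x10 ⊕ 0xC2 = 0xD2.
C5: E(K, 0xD2) = 0x33; 0x71 ⊕ 0x33 = 0x42.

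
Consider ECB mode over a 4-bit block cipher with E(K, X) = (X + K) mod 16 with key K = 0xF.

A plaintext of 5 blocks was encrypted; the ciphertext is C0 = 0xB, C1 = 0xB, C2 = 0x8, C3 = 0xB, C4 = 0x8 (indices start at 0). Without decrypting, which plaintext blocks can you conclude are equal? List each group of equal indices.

P0 = P1 = P3; P2 = P4

ECB encrypts each block independently with the same key, so equal ciphertext blocks imply equal plaintext blocks.
C0 = C1 = C3 = 0xB, so P0 = P1 = P3.
C2 = C4 = 0x8, so P2 = P4.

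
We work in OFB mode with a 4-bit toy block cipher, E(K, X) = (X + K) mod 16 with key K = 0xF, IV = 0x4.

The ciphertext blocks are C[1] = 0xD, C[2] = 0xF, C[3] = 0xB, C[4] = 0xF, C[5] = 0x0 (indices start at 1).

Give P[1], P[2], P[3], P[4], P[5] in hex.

OFB decryption: S_i = E(K, S_{i−1}) with S_{0} = IV; P_i = C_i ⊕ S_i.
P[1]: S = E(K, 0x4) = 0x3; 0xD ⊕ 0x3 = 0xE.
P[2]: S = E(K, 0x3) = 0x2; 0xF ⊕ 0x2 = 0xD.
P[3]: S = E(K, 0x2) = 0x1; 0xB ⊕ 0x1 = 0xA.
P[4]: S = E(K, 0x1) = 0x0; 0xF ⊕ 0x0 = 0xF.
P[5]: S = E(K, 0x0) = 0xF; 0x0 ⊕ 0xF = 0xF.

P[1] = 0xE, P[2] = 0xD, P[3] = 0xA, P[4] = 0xF, P[5] = 0xF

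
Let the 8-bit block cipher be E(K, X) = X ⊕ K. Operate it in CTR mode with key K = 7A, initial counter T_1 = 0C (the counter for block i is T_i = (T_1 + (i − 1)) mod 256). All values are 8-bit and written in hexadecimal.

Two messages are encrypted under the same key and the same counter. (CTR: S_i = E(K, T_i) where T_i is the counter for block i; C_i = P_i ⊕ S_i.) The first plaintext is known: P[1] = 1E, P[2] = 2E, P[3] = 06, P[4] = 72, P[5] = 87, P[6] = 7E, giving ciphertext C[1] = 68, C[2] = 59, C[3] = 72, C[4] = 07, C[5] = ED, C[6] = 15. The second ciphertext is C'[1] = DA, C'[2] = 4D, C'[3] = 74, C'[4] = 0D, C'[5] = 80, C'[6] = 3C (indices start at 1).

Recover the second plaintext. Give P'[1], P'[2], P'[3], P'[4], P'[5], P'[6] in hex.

In CTR with a reused counter, both messages share the same keystream S_i, so C_i ⊕ C'_i = P_i ⊕ P'_i and thus P'_i = P_i ⊕ C_i ⊕ C'_i.
P'[1]: 1E ⊕ 68 ⊕ DA = AC.
P'[2]: 2E ⊕ 59 ⊕ 4D = 3A.
P'[3]: 06 ⊕ 72 ⊕ 74 = 00.
P'[4]: 72 ⊕ 07 ⊕ 0D = 78.
P'[5]: 87 ⊕ ED ⊕ 80 = EA.
P'[6]: 7E ⊕ 15 ⊕ 3C = 57.

P'[1] = AC, P'[2] = 3A, P'[3] = 00, P'[4] = 78, P'[5] = EA, P'[6] = 57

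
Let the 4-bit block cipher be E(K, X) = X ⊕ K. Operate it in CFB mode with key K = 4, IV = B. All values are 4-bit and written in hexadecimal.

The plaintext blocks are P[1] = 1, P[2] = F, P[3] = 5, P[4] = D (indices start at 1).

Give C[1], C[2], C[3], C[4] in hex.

CFB encryption: C_i = P_i ⊕ E(K, C_{i−1}), with C_{0} = IV.
C[1]: E(K, B) = F; 1 ⊕ F = E.
C[2]: E(K, E) = A; F ⊕ A = 5.
C[3]: E(K, 5) = 1; 5 ⊕ 1 = 4.
C[4]: E(K, 4) = 0; D ⊕ 0 = D.

C[1] = E, C[2] = 5, C[3] = 4, C[4] = D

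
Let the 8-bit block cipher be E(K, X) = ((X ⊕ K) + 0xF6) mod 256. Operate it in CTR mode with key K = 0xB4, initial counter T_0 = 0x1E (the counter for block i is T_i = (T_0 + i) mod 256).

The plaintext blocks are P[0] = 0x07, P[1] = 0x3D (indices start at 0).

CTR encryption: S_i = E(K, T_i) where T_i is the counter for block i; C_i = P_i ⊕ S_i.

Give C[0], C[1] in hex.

C[0] = 0xA7, C[1] = 0x9C

C[0]: T = 0x1E, S = E(K, T) = 0xA0; 0x07 ⊕ 0xA0 = 0xA7.
C[1]: T = 0x1F, S = E(K, T) = 0xA1; 0x3D ⊕ 0xA1 = 0x9C.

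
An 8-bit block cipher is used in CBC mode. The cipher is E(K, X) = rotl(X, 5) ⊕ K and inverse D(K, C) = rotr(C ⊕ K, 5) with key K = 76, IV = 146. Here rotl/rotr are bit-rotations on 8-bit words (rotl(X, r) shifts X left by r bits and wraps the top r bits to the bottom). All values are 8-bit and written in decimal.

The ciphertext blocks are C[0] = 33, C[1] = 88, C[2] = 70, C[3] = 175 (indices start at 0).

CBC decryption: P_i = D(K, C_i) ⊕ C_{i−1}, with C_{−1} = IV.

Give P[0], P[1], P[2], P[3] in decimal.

P[0] = 249, P[1] = 129, P[2] = 8, P[3] = 89

P[0]: D(K, 33) = 107; 107 ⊕ 146 = 249.
P[1]: D(K, 88) = 160; 160 ⊕ 33 = 129.
P[2]: D(K, 70) = 80; 80 ⊕ 88 = 8.
P[3]: D(K, 175) = 31; 31 ⊕ 70 = 89.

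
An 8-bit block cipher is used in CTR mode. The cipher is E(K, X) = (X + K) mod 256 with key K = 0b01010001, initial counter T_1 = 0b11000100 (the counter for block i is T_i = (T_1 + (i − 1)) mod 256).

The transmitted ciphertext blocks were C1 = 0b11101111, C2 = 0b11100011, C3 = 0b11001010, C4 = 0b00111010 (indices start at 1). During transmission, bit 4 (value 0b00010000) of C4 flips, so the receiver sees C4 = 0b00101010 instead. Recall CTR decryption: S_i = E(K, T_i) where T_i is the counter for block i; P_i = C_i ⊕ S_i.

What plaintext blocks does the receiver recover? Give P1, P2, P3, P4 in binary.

Only C4 changed, to 0b00101010. In CTR, a change in C_i flips the same bit in P_i only; the keystream is unaffected. Decrypting the received ciphertext:
P1: T = 0b11000100, S = E(K, T) = 0b00010101; 0b11101111 ⊕ 0b00010101 = 0b11111010.
P2: T = 0b11000101, S = E(K, T) = 0b00010110; 0b11100011 ⊕ 0b00010110 = 0b11110101.
P3: T = 0b11000110, S = E(K, T) = 0b00010111; 0b11001010 ⊕ 0b00010111 = 0b11011101.
P4: T = 0b11000111, S = E(K, T) = 0b00011000; 0b00101010 ⊕ 0b00011000 = 0b00110010.
Blocks that differ from the original plaintext: P4.

P1 = 0b11111010, P2 = 0b11110101, P3 = 0b11011101, P4 = 0b00110010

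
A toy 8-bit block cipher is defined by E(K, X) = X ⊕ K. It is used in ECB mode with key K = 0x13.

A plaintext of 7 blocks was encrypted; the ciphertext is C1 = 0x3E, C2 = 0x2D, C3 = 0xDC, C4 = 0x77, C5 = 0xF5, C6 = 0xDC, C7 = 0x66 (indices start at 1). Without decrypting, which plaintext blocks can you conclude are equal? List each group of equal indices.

P3 = P6

ECB encrypts each block independently with the same key, so equal ciphertext blocks imply equal plaintext blocks.
C3 = C6 = 0xDC, so P3 = P6.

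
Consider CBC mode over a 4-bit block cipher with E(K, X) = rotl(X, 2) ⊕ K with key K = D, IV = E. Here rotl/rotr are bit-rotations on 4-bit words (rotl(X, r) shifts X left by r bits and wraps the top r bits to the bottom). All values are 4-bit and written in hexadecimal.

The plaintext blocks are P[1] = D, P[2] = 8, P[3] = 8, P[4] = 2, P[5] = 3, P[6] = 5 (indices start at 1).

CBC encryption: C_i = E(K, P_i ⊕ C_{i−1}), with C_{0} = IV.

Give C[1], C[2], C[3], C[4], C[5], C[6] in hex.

C[1]: P[1] ⊕ E = 3; E(K, 3) = 1.
C[2]: P[2] ⊕ 1 = 9; E(K, 9) = B.
C[3]: P[3] ⊕ B = 3; E(K, 3) = 1.
C[4]: P[4] ⊕ 1 = 3; E(K, 3) = 1.
C[5]: P[5] ⊕ 1 = 2; E(K, 2) = 5.
C[6]: P[6] ⊕ 5 = 0; E(K, 0) = D.

C[1] = 1, C[2] = B, C[3] = 1, C[4] = 1, C[5] = 5, C[6] = D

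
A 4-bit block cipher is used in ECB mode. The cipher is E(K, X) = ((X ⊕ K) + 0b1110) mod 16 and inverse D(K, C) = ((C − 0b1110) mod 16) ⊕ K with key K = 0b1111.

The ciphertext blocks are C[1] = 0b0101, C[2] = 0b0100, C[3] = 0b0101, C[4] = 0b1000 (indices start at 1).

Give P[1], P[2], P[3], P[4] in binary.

ECB decryption: P_i = D(K, C_i).
P[1]: D(K, 0b0101) = 0b1000.
P[2]: D(K, 0b0100) = 0b1001.
P[3]: D(K, 0b0101) = 0b1000.
P[4]: D(K, 0b1000) = 0b0101.

P[1] = 0b1000, P[2] = 0b1001, P[3] = 0b1000, P[4] = 0b0101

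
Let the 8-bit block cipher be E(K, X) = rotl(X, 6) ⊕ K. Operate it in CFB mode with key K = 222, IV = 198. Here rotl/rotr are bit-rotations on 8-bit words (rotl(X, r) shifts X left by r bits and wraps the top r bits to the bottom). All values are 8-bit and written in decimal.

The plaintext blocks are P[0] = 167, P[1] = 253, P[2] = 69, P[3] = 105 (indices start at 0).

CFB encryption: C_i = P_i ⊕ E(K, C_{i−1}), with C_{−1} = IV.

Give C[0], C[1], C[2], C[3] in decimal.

C[0]: E(K, 198) = 111; 167 ⊕ 111 = 200.
C[1]: E(K, 200) = 236; 253 ⊕ 236 = 17.
C[2]: E(K, 17) = 154; 69 ⊕ 154 = 223.
C[3]: E(K, 223) = 41; 105 ⊕ 41 = 64.

C[0] = 200, C[1] = 17, C[2] = 223, C[3] = 64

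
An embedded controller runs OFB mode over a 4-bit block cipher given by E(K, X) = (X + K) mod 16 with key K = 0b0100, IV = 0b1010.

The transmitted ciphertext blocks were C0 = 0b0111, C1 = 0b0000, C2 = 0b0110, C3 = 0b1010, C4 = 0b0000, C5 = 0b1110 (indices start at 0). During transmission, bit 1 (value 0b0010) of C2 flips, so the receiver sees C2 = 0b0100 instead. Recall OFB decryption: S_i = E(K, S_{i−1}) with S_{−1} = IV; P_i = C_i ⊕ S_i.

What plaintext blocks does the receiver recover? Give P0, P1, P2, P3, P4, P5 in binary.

P0 = 0b1001, P1 = 0b0010, P2 = 0b0010, P3 = 0b0000, P4 = 0b1110, P5 = 0b1100

Only C2 changed, to 0b0100. In OFB, a change in C_i flips the same bit in P_i only; the keystream is unaffected. Decrypting the received ciphertext:
P0: S = E(K, 0b1010) = 0b1110; 0b0111 ⊕ 0b1110 = 0b1001.
P1: S = E(K, 0b1110) = 0b0010; 0b0000 ⊕ 0b0010 = 0b0010.
P2: S = E(K, 0b0010) = 0b0110; 0b0100 ⊕ 0b0110 = 0b0010.
P3: S = E(K, 0b0110) = 0b1010; 0b1010 ⊕ 0b1010 = 0b0000.
P4: S = E(K, 0b1010) = 0b1110; 0b0000 ⊕ 0b1110 = 0b1110.
P5: S = E(K, 0b1110) = 0b0010; 0b1110 ⊕ 0b0010 = 0b1100.
Blocks that differ from the original plaintext: P2.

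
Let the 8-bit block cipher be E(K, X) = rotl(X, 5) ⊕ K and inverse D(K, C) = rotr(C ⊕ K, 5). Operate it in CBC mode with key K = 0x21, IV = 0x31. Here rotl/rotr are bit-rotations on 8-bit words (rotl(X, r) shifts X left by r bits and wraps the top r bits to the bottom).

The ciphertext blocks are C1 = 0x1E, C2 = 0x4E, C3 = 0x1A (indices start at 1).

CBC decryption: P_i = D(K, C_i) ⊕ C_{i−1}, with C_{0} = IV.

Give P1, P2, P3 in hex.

P1: D(K, 0x1E) = 0xF9; 0xF9 ⊕ 0x31 = 0xC8.
P2: D(K, 0x4E) = 0x7B; 0x7B ⊕ 0x1E = 0x65.
P3: D(K, 0x1A) = 0xD9; 0xD9 ⊕ 0x4E = 0x97.

P1 = 0xC8, P2 = 0x65, P3 = 0x97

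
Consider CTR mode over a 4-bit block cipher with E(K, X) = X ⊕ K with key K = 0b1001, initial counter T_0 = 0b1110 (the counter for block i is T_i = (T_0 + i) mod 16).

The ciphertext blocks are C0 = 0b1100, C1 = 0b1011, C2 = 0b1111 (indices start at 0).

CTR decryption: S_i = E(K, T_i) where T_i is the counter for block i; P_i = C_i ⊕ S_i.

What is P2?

P2 = 0b0110

P2: T = 0b0000, S = E(K, T) = 0b1001; 0b1111 ⊕ 0b1001 = 0b0110.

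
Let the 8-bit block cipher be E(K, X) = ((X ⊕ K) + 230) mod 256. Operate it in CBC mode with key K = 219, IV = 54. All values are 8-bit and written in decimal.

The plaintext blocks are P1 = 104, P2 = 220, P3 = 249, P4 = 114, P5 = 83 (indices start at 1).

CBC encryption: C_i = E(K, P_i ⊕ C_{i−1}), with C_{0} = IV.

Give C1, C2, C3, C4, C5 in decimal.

C1: P1 ⊕ 54 = 94; E(K, 94) = 107.
C2: P2 ⊕ 107 = 183; E(K, 183) = 82.
C3: P3 ⊕ 82 = 171; E(K, 171) = 86.
C4: P4 ⊕ 86 = 36; E(K, 36) = 229.
C5: P5 ⊕ 229 = 182; E(K, 182) = 83.

C1 = 107, C2 = 82, C3 = 86, C4 = 229, C5 = 83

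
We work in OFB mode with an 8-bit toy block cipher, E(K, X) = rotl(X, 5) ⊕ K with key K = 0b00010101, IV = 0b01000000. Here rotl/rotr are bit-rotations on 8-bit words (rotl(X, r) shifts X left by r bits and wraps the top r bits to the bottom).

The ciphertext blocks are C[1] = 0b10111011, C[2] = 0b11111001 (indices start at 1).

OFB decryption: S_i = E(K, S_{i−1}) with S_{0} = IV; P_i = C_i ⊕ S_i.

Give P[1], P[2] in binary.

P[1] = 0b10100110, P[2] = 0b01001111

P[1]: S = E(K, 0b01000000) = 0b00011101; 0b10111011 ⊕ 0b00011101 = 0b10100110.
P[2]: S = E(K, 0b00011101) = 0b10110110; 0b11111001 ⊕ 0b10110110 = 0b01001111.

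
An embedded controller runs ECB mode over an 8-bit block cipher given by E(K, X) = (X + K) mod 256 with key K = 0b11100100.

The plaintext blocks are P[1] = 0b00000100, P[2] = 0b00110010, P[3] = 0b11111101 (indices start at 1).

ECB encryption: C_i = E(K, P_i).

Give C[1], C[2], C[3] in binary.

C[1] = 0b11101000, C[2] = 0b00010110, C[3] = 0b11100001

C[1]: E(K, 0b00000100) = 0b11101000.
C[2]: E(K, 0b00110010) = 0b00010110.
C[3]: E(K, 0b11111101) = 0b11100001.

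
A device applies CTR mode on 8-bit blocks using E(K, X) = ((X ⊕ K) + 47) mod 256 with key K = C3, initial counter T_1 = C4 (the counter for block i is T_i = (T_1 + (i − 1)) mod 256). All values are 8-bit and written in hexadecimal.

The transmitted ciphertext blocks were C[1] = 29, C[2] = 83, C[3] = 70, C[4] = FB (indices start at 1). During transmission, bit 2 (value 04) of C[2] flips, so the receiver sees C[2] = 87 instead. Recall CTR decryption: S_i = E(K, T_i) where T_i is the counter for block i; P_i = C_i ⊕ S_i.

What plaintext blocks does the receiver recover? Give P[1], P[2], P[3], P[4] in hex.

P[1] = 67, P[2] = CA, P[3] = 3C, P[4] = B0

Only C[2] changed, to 87. In CTR, a change in C_i flips the same bit in P_i only; the keystream is unaffected. Decrypting the received ciphertext:
P[1]: T = C4, S = E(K, T) = 4E; 29 ⊕ 4E = 67.
P[2]: T = C5, S = E(K, T) = 4D; 87 ⊕ 4D = CA.
P[3]: T = C6, S = E(K, T) = 4C; 70 ⊕ 4C = 3C.
P[4]: T = C7, S = E(K, T) = 4B; FB ⊕ 4B = B0.
Blocks that differ from the original plaintext: P[2].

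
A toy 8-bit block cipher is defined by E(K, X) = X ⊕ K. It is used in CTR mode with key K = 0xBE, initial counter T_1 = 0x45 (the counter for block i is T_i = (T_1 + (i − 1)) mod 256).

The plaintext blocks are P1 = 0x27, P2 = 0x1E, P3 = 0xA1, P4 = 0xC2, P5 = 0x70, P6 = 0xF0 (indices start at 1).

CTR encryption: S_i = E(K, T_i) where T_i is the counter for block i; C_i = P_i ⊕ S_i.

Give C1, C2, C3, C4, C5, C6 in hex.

C1 = 0xDC, C2 = 0xE6, C3 = 0x58, C4 = 0x34, C5 = 0x87, C6 = 0x04

C1: T = 0x45, S = E(K, T) = 0xFB; 0x27 ⊕ 0xFB = 0xDC.
C2: T = 0x46, S = E(K, T) = 0xF8; 0x1E ⊕ 0xF8 = 0xE6.
C3: T = 0x47, S = E(K, T) = 0xF9; 0xA1 ⊕ 0xF9 = 0x58.
C4: T = 0x48, S = E(K, T) = 0xF6; 0xC2 ⊕ 0xF6 = 0x34.
C5: T = 0x49, S = E(K, T) = 0xF7; 0x70 ⊕ 0xF7 = 0x87.
C6: T = 0x4A, S = E(K, T) = 0xF4; 0xF0 ⊕ 0xF4 = 0x04.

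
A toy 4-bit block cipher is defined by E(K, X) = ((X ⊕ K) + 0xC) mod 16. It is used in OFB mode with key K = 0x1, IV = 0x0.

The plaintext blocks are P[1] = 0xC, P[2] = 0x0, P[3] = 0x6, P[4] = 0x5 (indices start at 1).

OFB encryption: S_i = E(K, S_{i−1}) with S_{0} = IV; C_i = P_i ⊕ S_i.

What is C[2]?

C[1]: S = E(K, 0x0) = 0xD; 0xC ⊕ 0xD = 0x1.
C[2]: S = E(K, 0xD) = 0x8; 0x0 ⊕ 0x8 = 0x8.

C[2] = 0x8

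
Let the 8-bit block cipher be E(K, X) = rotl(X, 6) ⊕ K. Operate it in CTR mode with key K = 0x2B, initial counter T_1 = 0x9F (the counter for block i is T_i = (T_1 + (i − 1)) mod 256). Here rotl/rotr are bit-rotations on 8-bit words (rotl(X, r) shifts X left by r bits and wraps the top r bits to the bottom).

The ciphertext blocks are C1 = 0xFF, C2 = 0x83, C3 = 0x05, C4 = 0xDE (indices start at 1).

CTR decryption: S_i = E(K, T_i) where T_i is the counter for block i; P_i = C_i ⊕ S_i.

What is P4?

P4 = 0x5D

P4: T = 0xA2, S = E(K, T) = 0x83; 0xDE ⊕ 0x83 = 0x5D.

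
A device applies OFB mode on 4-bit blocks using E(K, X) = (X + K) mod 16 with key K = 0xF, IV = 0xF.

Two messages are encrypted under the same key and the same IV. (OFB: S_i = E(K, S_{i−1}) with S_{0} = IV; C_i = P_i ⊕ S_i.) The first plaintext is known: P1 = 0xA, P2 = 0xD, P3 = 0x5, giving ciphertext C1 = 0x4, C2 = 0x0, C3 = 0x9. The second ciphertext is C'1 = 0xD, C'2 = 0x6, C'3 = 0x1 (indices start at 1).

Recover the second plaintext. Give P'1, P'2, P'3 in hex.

In OFB with a reused IV, both messages share the same keystream S_i, so C_i ⊕ C'_i = P_i ⊕ P'_i and thus P'_i = P_i ⊕ C_i ⊕ C'_i.
P'1: 0xA ⊕ 0x4 ⊕ 0xD = 0x3.
P'2: 0xD ⊕ 0x0 ⊕ 0x6 = 0xB.
P'3: 0x5 ⊕ 0x9 ⊕ 0x1 = 0xD.

P'1 = 0x3, P'2 = 0xB, P'3 = 0xD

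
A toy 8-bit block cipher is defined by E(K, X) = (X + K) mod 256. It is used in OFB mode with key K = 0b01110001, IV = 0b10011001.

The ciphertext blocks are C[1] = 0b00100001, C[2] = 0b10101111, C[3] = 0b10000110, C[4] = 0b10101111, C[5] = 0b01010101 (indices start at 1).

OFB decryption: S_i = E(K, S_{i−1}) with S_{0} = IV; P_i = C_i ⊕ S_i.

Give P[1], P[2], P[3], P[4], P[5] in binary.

P[1] = 0b00101011, P[2] = 0b11010100, P[3] = 0b01101010, P[4] = 0b11110010, P[5] = 0b10011011

P[1]: S = E(K, 0b10011001) = 0b00001010; 0b00100001 ⊕ 0b00001010 = 0b00101011.
P[2]: S = E(K, 0b00001010) = 0b01111011; 0b10101111 ⊕ 0b01111011 = 0b11010100.
P[3]: S = E(K, 0b01111011) = 0b11101100; 0b10000110 ⊕ 0b11101100 = 0b01101010.
P[4]: S = E(K, 0b11101100) = 0b01011101; 0b10101111 ⊕ 0b01011101 = 0b11110010.
P[5]: S = E(K, 0b01011101) = 0b11001110; 0b01010101 ⊕ 0b11001110 = 0b10011011.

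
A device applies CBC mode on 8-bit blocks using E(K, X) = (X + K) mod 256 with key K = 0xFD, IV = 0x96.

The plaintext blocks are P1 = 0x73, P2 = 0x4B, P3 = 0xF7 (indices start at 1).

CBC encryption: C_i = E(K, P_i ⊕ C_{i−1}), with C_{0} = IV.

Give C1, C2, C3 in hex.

C1: P1 ⊕ 0x96 = 0xE5; E(K, 0xE5) = 0xE2.
C2: P2 ⊕ 0xE2 = 0xA9; E(K, 0xA9) = 0xA6.
C3: P3 ⊕ 0xA6 = 0x51; E(K, 0x51) = 0x4E.

C1 = 0xE2, C2 = 0xA6, C3 = 0x4E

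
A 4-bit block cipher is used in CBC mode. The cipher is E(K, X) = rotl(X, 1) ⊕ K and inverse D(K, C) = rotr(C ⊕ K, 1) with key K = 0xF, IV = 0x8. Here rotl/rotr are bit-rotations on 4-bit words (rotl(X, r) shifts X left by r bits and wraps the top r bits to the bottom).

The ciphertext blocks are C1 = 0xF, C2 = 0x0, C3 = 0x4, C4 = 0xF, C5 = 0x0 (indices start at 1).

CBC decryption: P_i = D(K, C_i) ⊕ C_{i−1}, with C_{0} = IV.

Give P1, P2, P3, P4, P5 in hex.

P1: D(K, 0xF) = 0x0; 0x0 ⊕ 0x8 = 0x8.
P2: D(K, 0x0) = 0xF; 0xF ⊕ 0xF = 0x0.
P3: D(K, 0x4) = 0xD; 0xD ⊕ 0x0 = 0xD.
P4: D(K, 0xF) = 0x0; 0x0 ⊕ 0x4 = 0x4.
P5: D(K, 0x0) = 0xF; 0xF ⊕ 0xF = 0x0.

P1 = 0x8, P2 = 0x0, P3 = 0xD, P4 = 0x4, P5 = 0x0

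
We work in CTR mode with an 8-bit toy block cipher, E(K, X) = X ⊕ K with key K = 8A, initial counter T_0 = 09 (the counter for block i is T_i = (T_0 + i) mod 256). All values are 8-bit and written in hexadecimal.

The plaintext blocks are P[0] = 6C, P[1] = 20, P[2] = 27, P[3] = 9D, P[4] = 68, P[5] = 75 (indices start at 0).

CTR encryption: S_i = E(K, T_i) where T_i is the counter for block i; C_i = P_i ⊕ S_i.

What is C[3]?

C[3] = 1B

C[0]: T = 09, S = E(K, T) = 83; 6C ⊕ 83 = EF.
C[1]: T = 0A, S = E(K, T) = 80; 20 ⊕ 80 = A0.
C[2]: T = 0B, S = E(K, T) = 81; 27 ⊕ 81 = A6.
C[3]: T = 0C, S = E(K, T) = 86; 9D ⊕ 86 = 1B.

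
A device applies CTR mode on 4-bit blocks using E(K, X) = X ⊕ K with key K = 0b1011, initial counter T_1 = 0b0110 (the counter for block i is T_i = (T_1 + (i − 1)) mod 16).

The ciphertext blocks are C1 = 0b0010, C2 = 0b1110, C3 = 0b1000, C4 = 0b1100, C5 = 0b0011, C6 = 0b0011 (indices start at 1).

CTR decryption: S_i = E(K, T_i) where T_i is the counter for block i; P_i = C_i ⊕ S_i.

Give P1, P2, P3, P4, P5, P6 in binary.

P1: T = 0b0110, S = E(K, T) = 0b1101; 0b0010 ⊕ 0b1101 = 0b1111.
P2: T = 0b0111, S = E(K, T) = 0b1100; 0b1110 ⊕ 0b1100 = 0b0010.
P3: T = 0b1000, S = E(K, T) = 0b0011; 0b1000 ⊕ 0b0011 = 0b1011.
P4: T = 0b1001, S = E(K, T) = 0b0010; 0b1100 ⊕ 0b0010 = 0b1110.
P5: T = 0b1010, S = E(K, T) = 0b0001; 0b0011 ⊕ 0b0001 = 0b0010.
P6: T = 0b1011, S = E(K, T) = 0b0000; 0b0011 ⊕ 0b0000 = 0b0011.

P1 = 0b1111, P2 = 0b0010, P3 = 0b1011, P4 = 0b1110, P5 = 0b0010, P6 = 0b0011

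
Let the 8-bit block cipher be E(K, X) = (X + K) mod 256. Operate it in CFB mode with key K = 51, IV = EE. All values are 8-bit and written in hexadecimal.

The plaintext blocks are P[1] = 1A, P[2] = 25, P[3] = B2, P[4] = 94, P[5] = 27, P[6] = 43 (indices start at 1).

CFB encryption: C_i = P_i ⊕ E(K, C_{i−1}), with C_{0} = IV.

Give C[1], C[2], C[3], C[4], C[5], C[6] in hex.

C[1] = 25, C[2] = 53, C[3] = 16, C[4] = F3, C[5] = 63, C[6] = F7

C[1]: E(K, EE) = 3F; 1A ⊕ 3F = 25.
C[2]: E(K, 25) = 76; 25 ⊕ 76 = 53.
C[3]: E(K, 53) = A4; B2 ⊕ A4 = 16.
C[4]: E(K, 16) = 67; 94 ⊕ 67 = F3.
C[5]: E(K, F3) = 44; 27 ⊕ 44 = 63.
C[6]: E(K, 63) = B4; 43 ⊕ B4 = F7.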